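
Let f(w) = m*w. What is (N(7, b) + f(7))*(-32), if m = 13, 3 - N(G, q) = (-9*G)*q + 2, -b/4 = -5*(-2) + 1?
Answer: 85760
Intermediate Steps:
b = -44 (b = -4*(-5*(-2) + 1) = -4*(10 + 1) = -4*11 = -44)
N(G, q) = 1 + 9*G*q (N(G, q) = 3 - ((-9*G)*q + 2) = 3 - (-9*G*q + 2) = 3 - (2 - 9*G*q) = 3 + (-2 + 9*G*q) = 1 + 9*G*q)
f(w) = 13*w
(N(7, b) + f(7))*(-32) = ((1 + 9*7*(-44)) + 13*7)*(-32) = ((1 - 2772) + 91)*(-32) = (-2771 + 91)*(-32) = -2680*(-32) = 85760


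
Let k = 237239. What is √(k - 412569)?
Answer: I*√175330 ≈ 418.72*I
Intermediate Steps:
√(k - 412569) = √(237239 - 412569) = √(-175330) = I*√175330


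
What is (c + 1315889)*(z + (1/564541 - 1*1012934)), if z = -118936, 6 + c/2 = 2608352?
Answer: -4174234477001497689/564541 ≈ -7.3940e+12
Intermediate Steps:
c = 5216692 (c = -12 + 2*2608352 = -12 + 5216704 = 5216692)
(c + 1315889)*(z + (1/564541 - 1*1012934)) = (5216692 + 1315889)*(-118936 + (1/564541 - 1*1012934)) = 6532581*(-118936 + (1/564541 - 1012934)) = 6532581*(-118936 - 571842773293/564541) = 6532581*(-638987021669/564541) = -4174234477001497689/564541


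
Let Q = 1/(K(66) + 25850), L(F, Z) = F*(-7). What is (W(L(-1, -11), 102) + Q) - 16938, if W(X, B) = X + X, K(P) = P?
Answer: -438602383/25916 ≈ -16924.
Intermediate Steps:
L(F, Z) = -7*F
W(X, B) = 2*X
Q = 1/25916 (Q = 1/(66 + 25850) = 1/25916 ≈ 3.8586e-5)
(W(L(-1, -11), 102) + Q) - 16938 = (2*(-7*(-1)) + 1/25916) - 16938 = (2*7 + 1/25916) - 16938 = (14 + 1/25916) - 16938 = 362825/25916 - 16938 = -438602383/25916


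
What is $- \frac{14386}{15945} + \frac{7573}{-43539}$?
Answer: $- \frac{249034513}{231409785} \approx -1.0762$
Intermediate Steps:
$- \frac{14386}{15945} + \frac{7573}{-43539} = \left(-14386\right) \frac{1}{15945} + 7573 \left(- \frac{1}{43539}\right) = - \frac{14386}{15945} - \frac{7573}{43539} = - \frac{249034513}{231409785}$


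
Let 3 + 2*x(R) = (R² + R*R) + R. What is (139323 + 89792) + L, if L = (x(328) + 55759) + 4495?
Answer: 794231/2 ≈ 3.9712e+5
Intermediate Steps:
x(R) = -3/2 + R² + R/2 (x(R) = -3/2 + ((R² + R*R) + R)/2 = -3/2 + ((R² + R²) + R)/2 = -3/2 + (2*R² + R)/2 = -3/2 + (R + 2*R²)/2 = -3/2 + (R² + R/2) = -3/2 + R² + R/2)
L = 336001/2 (L = ((-3/2 + 328² + (½)*328) + 55759) + 4495 = ((-3/2 + 107584 + 164) + 55759) + 4495 = (215493/2 + 55759) + 4495 = 327011/2 + 4495 = 336001/2 ≈ 1.6800e+5)
(139323 + 89792) + L = (139323 + 89792) + 336001/2 = 229115 + 336001/2 = 794231/2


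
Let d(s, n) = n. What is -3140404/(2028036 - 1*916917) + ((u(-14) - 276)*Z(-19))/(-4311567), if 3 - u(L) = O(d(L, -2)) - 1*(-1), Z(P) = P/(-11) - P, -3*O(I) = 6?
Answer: -5513769541772/1951752005489 ≈ -2.8250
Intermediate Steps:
O(I) = -2 (O(I) = -⅓*6 = -2)
Z(P) = -12*P/11 (Z(P) = P*(-1/11) - P = -P/11 - P = -12*P/11)
u(L) = 4 (u(L) = 3 - (-2 - 1*(-1)) = 3 - (-2 + 1) = 3 - 1*(-1) = 3 + 1 = 4)
-3140404/(2028036 - 1*916917) + ((u(-14) - 276)*Z(-19))/(-4311567) = -3140404/(2028036 - 1*916917) + ((4 - 276)*(-12/11*(-19)))/(-4311567) = -3140404/(2028036 - 916917) - 272*228/11*(-1/4311567) = -3140404/1111119 - 62016/11*(-1/4311567) = -3140404*1/1111119 + 20672/15809079 = -3140404/1111119 + 20672/15809079 = -5513769541772/1951752005489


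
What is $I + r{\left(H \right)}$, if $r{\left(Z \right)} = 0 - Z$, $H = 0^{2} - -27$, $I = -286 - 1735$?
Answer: $-2048$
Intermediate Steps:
$I = -2021$
$H = 27$ ($H = 0 + 27 = 27$)
$r{\left(Z \right)} = - Z$
$I + r{\left(H \right)} = -2021 - 27 = -2048$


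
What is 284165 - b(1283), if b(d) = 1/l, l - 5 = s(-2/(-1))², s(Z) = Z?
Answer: 2557484/9 ≈ 2.8417e+5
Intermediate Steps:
l = 9 (l = 5 + (-2/(-1))² = 5 + (-2*(-1))² = 5 + 2² = 5 + 4 = 9)
b(d) = ⅑ (b(d) = 1/9 = ⅑)
284165 - b(1283) = 284165 - 1*⅑ = 284165 - ⅑ = 2557484/9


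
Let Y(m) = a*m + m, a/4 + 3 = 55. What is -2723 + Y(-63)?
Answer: -15890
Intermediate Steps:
a = 208 (a = -12 + 4*55 = -12 + 220 = 208)
Y(m) = 209*m (Y(m) = 208*m + m = 209*m)
-2723 + Y(-63) = -2723 + 209*(-63) = -2723 - 13167 = -15890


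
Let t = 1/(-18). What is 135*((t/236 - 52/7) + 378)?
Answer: 165289575/3304 ≈ 50027.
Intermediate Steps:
t = -1/18 ≈ -0.055556
135*((t/236 - 52/7) + 378) = 135*((-1/18/236 - 52/7) + 378) = 135*((-1/18*1/236 - 52*⅐) + 378) = 135*((-1/4248 - 52/7) + 378) = 135*(-220903/29736 + 378) = 135*(11019305/29736) = 165289575/3304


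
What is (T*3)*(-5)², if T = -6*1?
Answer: -450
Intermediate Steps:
T = -6
(T*3)*(-5)² = -6*3*(-5)² = -18*25 = -450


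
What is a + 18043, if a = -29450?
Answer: -11407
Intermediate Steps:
a + 18043 = -29450 + 18043 = -11407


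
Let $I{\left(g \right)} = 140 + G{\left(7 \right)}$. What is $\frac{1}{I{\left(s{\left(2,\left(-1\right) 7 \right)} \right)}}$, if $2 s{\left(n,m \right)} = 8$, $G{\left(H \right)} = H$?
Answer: $\frac{1}{147} \approx 0.0068027$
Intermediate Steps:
$s{\left(n,m \right)} = 4$ ($s{\left(n,m \right)} = \frac{1}{2} \cdot 8 = 4$)
$I{\left(g \right)} = 147$ ($I{\left(g \right)} = 140 + 7 = 147$)
$\frac{1}{I{\left(s{\left(2,\left(-1\right) 7 \right)} \right)}} = \frac{1}{147}$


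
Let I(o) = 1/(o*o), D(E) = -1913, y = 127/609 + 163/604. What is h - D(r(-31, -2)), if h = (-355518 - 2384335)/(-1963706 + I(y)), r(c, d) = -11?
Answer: 116415030525974894327/60810342367193354 ≈ 1914.4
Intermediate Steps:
y = 175975/367836 (y = 127*(1/609) + 163*(1/604) = 127/609 + 163/604 = 175975/367836 ≈ 0.47841)
I(o) = o⁻² (I(o) = 1/(o²) = o⁻²)
h = 84845577534008125/60810342367193354 (h = (-355518 - 2384335)/(-1963706 + (175975/367836)⁻²) = -2739853/(-1963706 + 135303322896/30967200625) = -2739853/(-60810342367193354/30967200625) = -2739853*(-30967200625/60810342367193354) = 84845577534008125/60810342367193354 ≈ 1.3952)
h - D(r(-31, -2)) = 84845577534008125/60810342367193354 - 1*(-1913) = 84845577534008125/60810342367193354 + 1913 = 116415030525974894327/60810342367193354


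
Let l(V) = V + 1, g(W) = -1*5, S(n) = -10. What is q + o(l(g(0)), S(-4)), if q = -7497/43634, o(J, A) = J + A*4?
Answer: -1927393/43634 ≈ -44.172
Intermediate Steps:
g(W) = -5
l(V) = 1 + V
o(J, A) = J + 4*A
q = -7497/43634 (q = -7497*1/43634 = -7497/43634 ≈ -0.17182)
q + o(l(g(0)), S(-4)) = -7497/43634 + ((1 - 5) + 4*(-10)) = -7497/43634 + (-4 - 40) = -7497/43634 - 44 = -1927393/43634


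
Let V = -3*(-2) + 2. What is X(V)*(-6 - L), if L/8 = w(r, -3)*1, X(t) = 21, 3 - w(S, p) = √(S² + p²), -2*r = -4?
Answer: -630 + 168*√13 ≈ -24.267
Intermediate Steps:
r = 2 (r = -½*(-4) = 2)
V = 8 (V = 6 + 2 = 8)
w(S, p) = 3 - √(S² + p²)
L = 24 - 8*√13 (L = 8*((3 - √(2² + (-3)²))*1) = 8*((3 - √(4 + 9))*1) = 8*((3 - √13)*1) = 8*(3 - √13) = 24 - 8*√13 ≈ -4.8444)
X(V)*(-6 - L) = 21*(-6 - (24 - 8*√13)) = 21*(-6 + (-24 + 8*√13)) = 21*(-30 + 8*√13) = -630 + 168*√13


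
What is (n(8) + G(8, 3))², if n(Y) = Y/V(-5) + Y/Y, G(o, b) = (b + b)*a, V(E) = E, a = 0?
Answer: 9/25 ≈ 0.36000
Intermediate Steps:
G(o, b) = 0 (G(o, b) = (b + b)*0 = (2*b)*0 = 0)
n(Y) = 1 - Y/5 (n(Y) = Y/(-5) + Y/Y = Y*(-⅕) + 1 = -Y/5 + 1 = 1 - Y/5)
(n(8) + G(8, 3))² = ((1 - ⅕*8) + 0)² = ((1 - 8/5) + 0)² = (-⅗ + 0)² = (-⅗)² = 9/25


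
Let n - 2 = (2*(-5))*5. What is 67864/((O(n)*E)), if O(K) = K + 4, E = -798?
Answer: 8483/4389 ≈ 1.9328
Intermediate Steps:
n = -48 (n = 2 + (2*(-5))*5 = 2 - 10*5 = 2 - 50 = -48)
O(K) = 4 + K
67864/((O(n)*E)) = 67864/(((4 - 48)*(-798))) = 67864/((-44*(-798))) = 67864/35112 = 67864*(1/35112) = 8483/4389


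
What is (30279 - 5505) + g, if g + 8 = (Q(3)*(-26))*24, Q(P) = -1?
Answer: 25390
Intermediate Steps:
g = 616 (g = -8 - 1*(-26)*24 = -8 + 26*24 = -8 + 624 = 616)
(30279 - 5505) + g = (30279 - 5505) + 616 = 24774 + 616 = 25390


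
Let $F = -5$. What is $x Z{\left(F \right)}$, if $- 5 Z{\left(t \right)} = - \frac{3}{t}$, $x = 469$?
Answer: $- \frac{1407}{25} \approx -56.28$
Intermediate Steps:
$Z{\left(t \right)} = \frac{3}{5 t}$ ($Z{\left(t \right)} = - \frac{\left(-3\right) \frac{1}{t}}{5} = \frac{3}{5 t}$)
$x Z{\left(F \right)} = 469 \frac{3}{5 \left(-5\right)} = 469 \cdot \frac{3}{5} \left(- \frac{1}{5}\right) = 469 \left(- \frac{3}{25}\right) = - \frac{1407}{25}$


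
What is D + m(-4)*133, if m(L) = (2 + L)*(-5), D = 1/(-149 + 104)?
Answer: 59849/45 ≈ 1330.0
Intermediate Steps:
D = -1/45 (D = 1/(-45) = -1/45 ≈ -0.022222)
m(L) = -10 - 5*L
D + m(-4)*133 = -1/45 + (-10 - 5*(-4))*133 = -1/45 + (-10 + 20)*133 = -1/45 + 10*133 = -1/45 + 1330 = 59849/45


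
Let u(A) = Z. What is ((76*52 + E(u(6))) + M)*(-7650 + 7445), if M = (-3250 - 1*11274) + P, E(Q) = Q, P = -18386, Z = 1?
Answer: 5936185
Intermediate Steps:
u(A) = 1
M = -32910 (M = (-3250 - 1*11274) - 18386 = (-3250 - 11274) - 18386 = -14524 - 18386 = -32910)
((76*52 + E(u(6))) + M)*(-7650 + 7445) = ((76*52 + 1) - 32910)*(-7650 + 7445) = ((3952 + 1) - 32910)*(-205) = (3953 - 32910)*(-205) = -28957*(-205) = 5936185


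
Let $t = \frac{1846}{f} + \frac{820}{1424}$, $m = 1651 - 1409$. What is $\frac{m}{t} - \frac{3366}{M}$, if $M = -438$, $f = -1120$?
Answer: $- \frac{850489673}{3901631} \approx -217.98$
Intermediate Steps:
$m = 242$ ($m = 1651 - 1409 = 242$)
$t = - \frac{53447}{49840}$ ($t = \frac{1846}{-1120} + \frac{820}{1424} = 1846 \left(- \frac{1}{1120}\right) + 820 \cdot \frac{1}{1424} = - \frac{923}{560} + \frac{205}{356} = - \frac{53447}{49840} \approx -1.0724$)
$\frac{m}{t} - \frac{3366}{M} = \frac{242}{- \frac{53447}{49840}} - \frac{3366}{-438} = 242 \left(- \frac{49840}{53447}\right) - - \frac{561}{73} = - \frac{12061280}{53447} + \frac{561}{73} = - \frac{850489673}{3901631}$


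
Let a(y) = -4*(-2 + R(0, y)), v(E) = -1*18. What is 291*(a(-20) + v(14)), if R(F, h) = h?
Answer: 20370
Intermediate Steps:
v(E) = -18
a(y) = 8 - 4*y (a(y) = -4*(-2 + y) = 8 - 4*y)
291*(a(-20) + v(14)) = 291*((8 - 4*(-20)) - 18) = 291*((8 + 80) - 18) = 291*(88 - 18) = 291*70 = 20370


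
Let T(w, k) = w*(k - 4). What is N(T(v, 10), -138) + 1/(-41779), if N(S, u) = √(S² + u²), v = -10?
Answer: -1/41779 + 6*√629 ≈ 150.48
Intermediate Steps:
T(w, k) = w*(-4 + k)
N(T(v, 10), -138) + 1/(-41779) = √((-10*(-4 + 10))² + (-138)²) + 1/(-41779) = √((-10*6)² + 19044) - 1/41779 = √((-60)² + 19044) - 1/41779 = √(3600 + 19044) - 1/41779 = √22644 - 1/41779 = 6*√629 - 1/41779 = -1/41779 + 6*√629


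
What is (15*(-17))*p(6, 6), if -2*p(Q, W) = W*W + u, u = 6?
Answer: 5355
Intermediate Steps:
p(Q, W) = -3 - W²/2 (p(Q, W) = -(W*W + 6)/2 = -(W² + 6)/2 = -(6 + W²)/2 = -3 - W²/2)
(15*(-17))*p(6, 6) = (15*(-17))*(-3 - ½*6²) = -255*(-3 - ½*36) = -255*(-3 - 18) = -255*(-21) = 5355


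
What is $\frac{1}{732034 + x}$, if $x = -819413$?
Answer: $- \frac{1}{87379} \approx -1.1444 \cdot 10^{-5}$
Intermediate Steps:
$\frac{1}{732034 + x} = \frac{1}{732034 - 819413} = \frac{1}{-87379} = - \frac{1}{87379}$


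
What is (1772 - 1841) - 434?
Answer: -503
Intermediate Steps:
(1772 - 1841) - 434 = -69 - 434 = -503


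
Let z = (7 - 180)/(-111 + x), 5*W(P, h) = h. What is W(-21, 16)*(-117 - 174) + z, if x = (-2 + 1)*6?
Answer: -543887/585 ≈ -929.72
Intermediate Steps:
x = -6 (x = -1*6 = -6)
W(P, h) = h/5
z = 173/117 (z = (7 - 180)/(-111 - 6) = -173/(-117) = -173*(-1/117) = 173/117 ≈ 1.4786)
W(-21, 16)*(-117 - 174) + z = ((⅕)*16)*(-117 - 174) + 173/117 = (16/5)*(-291) + 173/117 = -4656/5 + 173/117 = -543887/585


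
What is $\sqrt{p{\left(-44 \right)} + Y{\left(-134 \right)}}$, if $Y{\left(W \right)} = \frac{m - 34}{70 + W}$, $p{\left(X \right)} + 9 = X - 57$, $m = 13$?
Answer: $\frac{i \sqrt{7019}}{8} \approx 10.472 i$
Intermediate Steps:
$p{\left(X \right)} = -66 + X$ ($p{\left(X \right)} = -9 + \left(X - 57\right) = -9 + \left(-57 + X\right) = -66 + X$)
$Y{\left(W \right)} = - \frac{21}{70 + W}$ ($Y{\left(W \right)} = \frac{13 - 34}{70 + W} = - \frac{21}{70 + W}$)
$\sqrt{p{\left(-44 \right)} + Y{\left(-134 \right)}} = \sqrt{\left(-66 - 44\right) - \frac{21}{70 - 134}} = \sqrt{-110 - \frac{21}{-64}} = \sqrt{-110 - - \frac{21}{64}} = \sqrt{-110 + \frac{21}{64}} = \sqrt{- \frac{7019}{64}} = \frac{i \sqrt{7019}}{8}$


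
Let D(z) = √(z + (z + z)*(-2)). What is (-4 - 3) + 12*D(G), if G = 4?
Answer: -7 + 24*I*√3 ≈ -7.0 + 41.569*I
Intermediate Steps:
D(z) = √3*√(-z) (D(z) = √(z + (2*z)*(-2)) = √(z - 4*z) = √(-3*z) = √3*√(-z))
(-4 - 3) + 12*D(G) = (-4 - 3) + 12*(√3*√(-1*4)) = -7 + 12*(√3*√(-4)) = -7 + 12*(√3*(2*I)) = -7 + 12*(2*I*√3) = -7 + 24*I*√3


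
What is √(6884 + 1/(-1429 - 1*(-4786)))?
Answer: √8619876697/1119 ≈ 82.970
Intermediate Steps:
√(6884 + 1/(-1429 - 1*(-4786))) = √(6884 + 1/(-1429 + 4786)) = √(6884 + 1/3357) = √(23109589/3357) = √8619876697/1119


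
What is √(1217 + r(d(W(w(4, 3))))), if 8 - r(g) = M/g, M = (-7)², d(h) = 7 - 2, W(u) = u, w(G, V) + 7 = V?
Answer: 14*√155/5 ≈ 34.860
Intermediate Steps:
w(G, V) = -7 + V
d(h) = 5
M = 49
r(g) = 8 - 49/g
√(1217 + r(d(W(w(4, 3))))) = √(1217 + (8 - 49/5)) = √(1217 - 9/5) = √(6076/5) = 14*√155/5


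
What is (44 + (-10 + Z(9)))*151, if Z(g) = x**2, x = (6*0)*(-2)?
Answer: 5134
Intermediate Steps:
x = 0 (x = 0*(-2) = 0)
Z(g) = 0 (Z(g) = 0**2 = 0)
(44 + (-10 + Z(9)))*151 = (44 + (-10 + 0))*151 = (44 - 10)*151 = 34*151 = 5134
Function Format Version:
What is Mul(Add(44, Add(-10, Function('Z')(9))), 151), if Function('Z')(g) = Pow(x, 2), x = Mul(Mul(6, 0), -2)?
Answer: 5134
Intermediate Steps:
x = 0 (x = Mul(0, -2) = 0)
Function('Z')(g) = 0 (Function('Z')(g) = Pow(0, 2) = 0)
Mul(Add(44, Add(-10, Function('Z')(9))), 151) = Mul(Add(44, Add(-10, 0)), 151) = Mul(Add(44, -10), 151) = Mul(34, 151) = 5134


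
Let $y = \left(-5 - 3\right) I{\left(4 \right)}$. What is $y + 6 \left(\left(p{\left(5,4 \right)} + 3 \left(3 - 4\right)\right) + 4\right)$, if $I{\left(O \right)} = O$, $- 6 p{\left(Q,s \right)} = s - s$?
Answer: $-26$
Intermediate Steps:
$p{\left(Q,s \right)} = 0$ ($p{\left(Q,s \right)} = - \frac{s - s}{6} = \left(- \frac{1}{6}\right) 0 = 0$)
$y = -32$ ($y = \left(-5 - 3\right) 4 = \left(-8\right) 4 = -32$)
$y + 6 \left(\left(p{\left(5,4 \right)} + 3 \left(3 - 4\right)\right) + 4\right) = -32 + 6 \left(\left(0 + 3 \left(3 - 4\right)\right) + 4\right) = -32 + 6 \left(\left(0 + 3 \left(-1\right)\right) + 4\right) = -32 + 6 \left(\left(0 - 3\right) + 4\right) = -32 + 6 \left(-3 + 4\right) = -32 + 6 \cdot 1 = -32 + 6 = -26$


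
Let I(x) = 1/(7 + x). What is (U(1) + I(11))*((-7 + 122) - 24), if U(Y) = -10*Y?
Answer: -16289/18 ≈ -904.94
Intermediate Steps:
(U(1) + I(11))*((-7 + 122) - 24) = (-10*1 + 1/(7 + 11))*((-7 + 122) - 24) = (-10 + 1/18)*(115 - 24) = (-10 + 1/18)*91 = -179/18*91 = -16289/18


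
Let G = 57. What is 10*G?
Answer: 570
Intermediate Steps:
10*G = 10*57 = 570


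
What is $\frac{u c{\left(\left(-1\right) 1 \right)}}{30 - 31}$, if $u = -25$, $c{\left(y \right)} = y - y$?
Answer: $0$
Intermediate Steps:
$c{\left(y \right)} = 0$
$\frac{u c{\left(\left(-1\right) 1 \right)}}{30 - 31} = \frac{\left(-25\right) 0}{30 - 31} = \frac{0}{-1} = 0 \left(-1\right) = 0$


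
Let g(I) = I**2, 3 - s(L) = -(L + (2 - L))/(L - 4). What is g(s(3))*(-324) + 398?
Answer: 74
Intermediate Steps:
s(L) = 3 + 2/(-4 + L) (s(L) = 3 - (-1)*(L + (2 - L))/(L - 4) = 3 - (-1)*2/(-4 + L) = 3 - (-2)/(-4 + L) = 3 + 2/(-4 + L))
g(s(3))*(-324) + 398 = ((-10 + 3*3)/(-4 + 3))**2*(-324) + 398 = ((-10 + 9)/(-1))**2*(-324) + 398 = (-1*(-1))**2*(-324) + 398 = 1**2*(-324) + 398 = 1*(-324) + 398 = -324 + 398 = 74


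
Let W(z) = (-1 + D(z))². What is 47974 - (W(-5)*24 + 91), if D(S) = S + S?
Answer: 44979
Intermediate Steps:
D(S) = 2*S
W(z) = (-1 + 2*z)²
47974 - (W(-5)*24 + 91) = 47974 - ((-1 + 2*(-5))²*24 + 91) = 47974 - ((-1 - 10)²*24 + 91) = 47974 - ((-11)²*24 + 91) = 47974 - (121*24 + 91) = 47974 - (2904 + 91) = 47974 - 1*2995 = 47974 - 2995 = 44979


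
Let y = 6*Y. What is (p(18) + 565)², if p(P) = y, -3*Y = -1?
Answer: 321489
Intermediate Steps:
Y = ⅓ (Y = -⅓*(-1) = ⅓ ≈ 0.33333)
y = 2 (y = 6*(⅓) = 2)
p(P) = 2
(p(18) + 565)² = (2 + 565)² = 567² = 321489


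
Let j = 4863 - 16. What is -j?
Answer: -4847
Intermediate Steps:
j = 4847
-j = -1*4847 = -4847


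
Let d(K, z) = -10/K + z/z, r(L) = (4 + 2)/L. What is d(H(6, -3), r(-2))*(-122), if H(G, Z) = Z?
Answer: -1586/3 ≈ -528.67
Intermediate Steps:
r(L) = 6/L
d(K, z) = 1 - 10/K (d(K, z) = -10/K + 1 = 1 - 10/K)
d(H(6, -3), r(-2))*(-122) = ((-10 - 3)/(-3))*(-122) = -1/3*(-13)*(-122) = (13/3)*(-122) = -1586/3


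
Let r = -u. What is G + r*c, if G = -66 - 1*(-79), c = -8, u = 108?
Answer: 877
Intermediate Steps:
r = -108 (r = -1*108 = -108)
G = 13 (G = -66 + 79 = 13)
G + r*c = 13 - 108*(-8) = 13 + 864 = 877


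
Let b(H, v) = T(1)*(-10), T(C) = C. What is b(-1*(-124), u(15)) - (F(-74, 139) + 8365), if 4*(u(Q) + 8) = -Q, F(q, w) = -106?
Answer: -8269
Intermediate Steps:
u(Q) = -8 - Q/4 (u(Q) = -8 + (-Q)/4 = -8 - Q/4)
b(H, v) = -10 (b(H, v) = 1*(-10) = -10)
b(-1*(-124), u(15)) - (F(-74, 139) + 8365) = -10 - (-106 + 8365) = -10 - 1*8259 = -10 - 8259 = -8269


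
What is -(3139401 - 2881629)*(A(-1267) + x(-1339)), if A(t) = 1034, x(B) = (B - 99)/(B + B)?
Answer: -357077374140/1339 ≈ -2.6667e+8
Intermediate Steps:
x(B) = (-99 + B)/(2*B) (x(B) = (-99 + B)/((2*B)) = (-99 + B)*(1/(2*B)) = (-99 + B)/(2*B))
-(3139401 - 2881629)*(A(-1267) + x(-1339)) = -(3139401 - 2881629)*(1034 + (1/2)*(-99 - 1339)/(-1339)) = -257772*(1034 + (1/2)*(-1/1339)*(-1438)) = -257772*(1034 + 719/1339) = -257772*1385245/1339 = -1*357077374140/1339 = -357077374140/1339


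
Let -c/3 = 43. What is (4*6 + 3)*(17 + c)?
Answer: -3024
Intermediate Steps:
c = -129 (c = -3*43 = -129)
(4*6 + 3)*(17 + c) = (4*6 + 3)*(17 - 129) = (24 + 3)*(-112) = 27*(-112) = -3024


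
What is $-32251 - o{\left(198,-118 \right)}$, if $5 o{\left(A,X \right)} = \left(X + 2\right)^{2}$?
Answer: $- \frac{174711}{5} \approx -34942.0$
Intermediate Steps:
$o{\left(A,X \right)} = \frac{\left(2 + X\right)^{2}}{5}$ ($o{\left(A,X \right)} = \frac{\left(X + 2\right)^{2}}{5} = \frac{\left(2 + X\right)^{2}}{5}$)
$-32251 - o{\left(198,-118 \right)} = -32251 - \frac{\left(2 - 118\right)^{2}}{5} = -32251 - \frac{\left(-116\right)^{2}}{5} = -32251 - \frac{1}{5} \cdot 13456 = -32251 - \frac{13456}{5} = - \frac{174711}{5}$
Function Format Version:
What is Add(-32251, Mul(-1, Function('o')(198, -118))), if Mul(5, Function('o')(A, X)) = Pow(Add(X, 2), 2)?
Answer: Rational(-174711, 5) ≈ -34942.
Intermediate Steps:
Function('o')(A, X) = Mul(Rational(1, 5), Pow(Add(2, X), 2)) (Function('o')(A, X) = Mul(Rational(1, 5), Pow(Add(X, 2), 2)) = Mul(Rational(1, 5), Pow(Add(2, X), 2)))
Add(-32251, Mul(-1, Function('o')(198, -118))) = Add(-32251, Mul(-1, Mul(Rational(1, 5), Pow(Add(2, -118), 2)))) = Add(-32251, Mul(-1, Mul(Rational(1, 5), Pow(-116, 2)))) = Add(-32251, Mul(-1, Mul(Rational(1, 5), 13456))) = Add(-32251, Mul(-1, Rational(13456, 5))) = Add(-32251, Rational(-13456, 5)) = Rational(-174711, 5)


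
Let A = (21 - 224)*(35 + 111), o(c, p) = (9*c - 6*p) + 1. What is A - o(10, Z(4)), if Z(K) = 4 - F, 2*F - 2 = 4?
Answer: -29723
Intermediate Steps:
F = 3 (F = 1 + (½)*4 = 1 + 2 = 3)
Z(K) = 1 (Z(K) = 4 - 1*3 = 4 - 3 = 1)
o(c, p) = 1 - 6*p + 9*c (o(c, p) = (-6*p + 9*c) + 1 = 1 - 6*p + 9*c)
A = -29638 (A = -203*146 = -29638)
A - o(10, Z(4)) = -29638 - (1 - 6*1 + 9*10) = -29638 - (1 - 6 + 90) = -29638 - 1*85 = -29638 - 85 = -29723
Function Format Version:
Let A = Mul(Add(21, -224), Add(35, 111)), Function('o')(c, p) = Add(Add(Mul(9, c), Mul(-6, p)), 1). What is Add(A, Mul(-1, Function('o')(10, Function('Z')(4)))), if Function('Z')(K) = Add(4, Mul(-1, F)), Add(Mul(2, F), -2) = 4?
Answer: -29723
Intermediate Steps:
F = 3 (F = Add(1, Mul(Rational(1, 2), 4)) = Add(1, 2) = 3)
Function('Z')(K) = 1 (Function('Z')(K) = Add(4, Mul(-1, 3)) = Add(4, -3) = 1)
Function('o')(c, p) = Add(1, Mul(-6, p), Mul(9, c)) (Function('o')(c, p) = Add(Add(Mul(-6, p), Mul(9, c)), 1) = Add(1, Mul(-6, p), Mul(9, c)))
A = -29638 (A = Mul(-203, 146) = -29638)
Add(A, Mul(-1, Function('o')(10, Function('Z')(4)))) = Add(-29638, Mul(-1, Add(1, Mul(-6, 1), Mul(9, 10)))) = Add(-29638, Mul(-1, Add(1, -6, 90))) = Add(-29638, Mul(-1, 85)) = Add(-29638, -85) = -29723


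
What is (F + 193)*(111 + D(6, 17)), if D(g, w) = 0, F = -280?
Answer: -9657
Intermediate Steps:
(F + 193)*(111 + D(6, 17)) = (-280 + 193)*(111 + 0) = -87*111 = -9657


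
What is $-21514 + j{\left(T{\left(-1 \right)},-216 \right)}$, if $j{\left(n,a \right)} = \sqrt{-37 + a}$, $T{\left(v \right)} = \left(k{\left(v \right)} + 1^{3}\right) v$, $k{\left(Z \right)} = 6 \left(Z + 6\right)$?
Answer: $-21514 + i \sqrt{253} \approx -21514.0 + 15.906 i$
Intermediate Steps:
$k{\left(Z \right)} = 36 + 6 Z$ ($k{\left(Z \right)} = 6 \left(6 + Z\right) = 36 + 6 Z$)
$T{\left(v \right)} = v \left(37 + 6 v\right)$ ($T{\left(v \right)} = \left(\left(36 + 6 v\right) + 1^{3}\right) v = \left(\left(36 + 6 v\right) + 1\right) v = \left(37 + 6 v\right) v = v \left(37 + 6 v\right)$)
$-21514 + j{\left(T{\left(-1 \right)},-216 \right)} = -21514 + \sqrt{-37 - 216} = -21514 + \sqrt{-253} = -21514 + i \sqrt{253}$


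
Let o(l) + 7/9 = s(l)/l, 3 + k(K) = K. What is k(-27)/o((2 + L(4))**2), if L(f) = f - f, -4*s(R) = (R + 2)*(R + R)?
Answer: 135/17 ≈ 7.9412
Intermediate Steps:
k(K) = -3 + K
s(R) = -R*(2 + R)/2 (s(R) = -(R + 2)*(R + R)/4 = -(2 + R)*2*R/4 = -R*(2 + R)/2)
L(f) = 0
o(l) = -16/9 - l/2 (o(l) = -7/9 + (-l*(2 + l)/2)/l = -7/9 + (-1 - l/2) = -16/9 - l/2)
k(-27)/o((2 + L(4))**2) = (-3 - 27)/(-16/9 - (2 + 0)**2/2) = -30/(-16/9 - 1/2*2**2) = -30/(-16/9 - 1/2*4) = -30/(-16/9 - 2) = -30/(-34/9) = -30*(-9/34) = 135/17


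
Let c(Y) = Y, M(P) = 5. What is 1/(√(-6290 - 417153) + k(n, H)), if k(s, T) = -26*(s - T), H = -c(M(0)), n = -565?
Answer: 14560/212417043 - I*√423443/212417043 ≈ 6.8544e-5 - 3.0634e-6*I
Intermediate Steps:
H = -5 (H = -1*5 = -5)
k(s, T) = -26*s + 26*T
1/(√(-6290 - 417153) + k(n, H)) = 1/(√(-6290 - 417153) + (-26*(-565) + 26*(-5))) = 1/(√(-423443) + (14690 - 130)) = 1/(I*√423443 + 14560) = 1/(14560 + I*√423443)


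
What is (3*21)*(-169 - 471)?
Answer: -40320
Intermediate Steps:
(3*21)*(-169 - 471) = 63*(-640) = -40320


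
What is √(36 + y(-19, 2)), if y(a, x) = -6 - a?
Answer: 7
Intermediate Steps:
√(36 + y(-19, 2)) = √(36 + (-6 - 1*(-19))) = √(36 + (-6 + 19)) = √(36 + 13) = √49 = 7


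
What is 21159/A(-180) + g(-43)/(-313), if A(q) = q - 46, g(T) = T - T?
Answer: -21159/226 ≈ -93.624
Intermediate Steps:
g(T) = 0
A(q) = -46 + q
21159/A(-180) + g(-43)/(-313) = 21159/(-46 - 180) + 0/(-313) = 21159/(-226) + 0*(-1/313) = 21159*(-1/226) + 0 = -21159/226 + 0 = -21159/226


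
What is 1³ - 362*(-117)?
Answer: 42355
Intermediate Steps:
1³ - 362*(-117) = 1 + 42354 = 42355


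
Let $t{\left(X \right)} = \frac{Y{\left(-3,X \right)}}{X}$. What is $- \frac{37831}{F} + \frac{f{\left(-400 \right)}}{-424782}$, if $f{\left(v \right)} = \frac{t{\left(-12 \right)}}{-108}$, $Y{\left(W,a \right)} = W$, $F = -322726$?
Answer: $\frac{3471104575235}{29611050278112} \approx 0.11722$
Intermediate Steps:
$t{\left(X \right)} = - \frac{3}{X}$
$f{\left(v \right)} = - \frac{1}{432}$ ($f{\left(v \right)} = \frac{\left(-3\right) \frac{1}{-12}}{-108} = \left(-3\right) \left(- \frac{1}{12}\right) \left(- \frac{1}{108}\right) = \frac{1}{4} \left(- \frac{1}{108}\right) = - \frac{1}{432}$)
$- \frac{37831}{F} + \frac{f{\left(-400 \right)}}{-424782} = - \frac{37831}{-322726} - \frac{1}{432 \left(-424782\right)} = \left(-37831\right) \left(- \frac{1}{322726}\right) - - \frac{1}{183505824} = \frac{37831}{322726} + \frac{1}{183505824} = \frac{3471104575235}{29611050278112}$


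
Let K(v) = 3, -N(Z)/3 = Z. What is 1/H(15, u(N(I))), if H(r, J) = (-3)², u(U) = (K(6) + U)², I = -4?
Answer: ⅑ ≈ 0.11111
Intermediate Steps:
N(Z) = -3*Z
u(U) = (3 + U)²
H(r, J) = 9
1/H(15, u(N(I))) = 1/9 = ⅑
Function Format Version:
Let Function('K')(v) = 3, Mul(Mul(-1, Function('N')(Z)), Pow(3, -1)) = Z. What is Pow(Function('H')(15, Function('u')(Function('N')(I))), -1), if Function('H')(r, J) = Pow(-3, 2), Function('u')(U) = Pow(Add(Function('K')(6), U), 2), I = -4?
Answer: Rational(1, 9) ≈ 0.11111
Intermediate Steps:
Function('N')(Z) = Mul(-3, Z)
Function('u')(U) = Pow(Add(3, U), 2)
Function('H')(r, J) = 9
Pow(Function('H')(15, Function('u')(Function('N')(I))), -1) = Pow(9, -1) = Rational(1, 9)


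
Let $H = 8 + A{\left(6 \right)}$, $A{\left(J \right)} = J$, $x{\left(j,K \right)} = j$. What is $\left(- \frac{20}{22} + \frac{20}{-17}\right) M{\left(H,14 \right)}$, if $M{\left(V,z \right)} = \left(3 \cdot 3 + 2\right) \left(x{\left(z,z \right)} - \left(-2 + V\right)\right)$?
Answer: $- \frac{780}{17} \approx -45.882$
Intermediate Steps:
$H = 14$ ($H = 8 + 6 = 14$)
$M{\left(V,z \right)} = 22 - 11 V + 11 z$ ($M{\left(V,z \right)} = \left(3 \cdot 3 + 2\right) \left(z - \left(-2 + V\right)\right) = \left(9 + 2\right) \left(2 + z - V\right) = 11 \left(2 + z - V\right) = 22 - 11 V + 11 z$)
$\left(- \frac{20}{22} + \frac{20}{-17}\right) M{\left(H,14 \right)} = \left(- \frac{20}{22} + \frac{20}{-17}\right) \left(22 - 154 + 11 \cdot 14\right) = \left(\left(-20\right) \frac{1}{22} + 20 \left(- \frac{1}{17}\right)\right) \left(22 - 154 + 154\right) = \left(- \frac{10}{11} - \frac{20}{17}\right) 22 = \left(- \frac{390}{187}\right) 22 = - \frac{780}{17}$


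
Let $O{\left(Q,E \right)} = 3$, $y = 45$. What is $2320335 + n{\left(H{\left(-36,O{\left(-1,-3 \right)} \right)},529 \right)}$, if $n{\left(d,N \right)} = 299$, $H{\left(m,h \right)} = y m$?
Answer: $2320634$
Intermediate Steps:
$H{\left(m,h \right)} = 45 m$
$2320335 + n{\left(H{\left(-36,O{\left(-1,-3 \right)} \right)},529 \right)} = 2320335 + 299 = 2320634$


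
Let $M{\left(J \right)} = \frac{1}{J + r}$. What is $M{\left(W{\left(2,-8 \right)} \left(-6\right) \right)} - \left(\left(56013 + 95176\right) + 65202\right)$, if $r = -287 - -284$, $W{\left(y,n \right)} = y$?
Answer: $- \frac{3245866}{15} \approx -2.1639 \cdot 10^{5}$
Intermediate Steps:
$r = -3$ ($r = -287 + 284 = -3$)
$M{\left(J \right)} = \frac{1}{-3 + J}$ ($M{\left(J \right)} = \frac{1}{J - 3} = \frac{1}{-3 + J}$)
$M{\left(W{\left(2,-8 \right)} \left(-6\right) \right)} - \left(\left(56013 + 95176\right) + 65202\right) = \frac{1}{-3 + 2 \left(-6\right)} - \left(\left(56013 + 95176\right) + 65202\right) = \frac{1}{-3 - 12} - \left(151189 + 65202\right) = \frac{1}{-15} - 216391 = - \frac{1}{15} - 216391 = - \frac{3245866}{15}$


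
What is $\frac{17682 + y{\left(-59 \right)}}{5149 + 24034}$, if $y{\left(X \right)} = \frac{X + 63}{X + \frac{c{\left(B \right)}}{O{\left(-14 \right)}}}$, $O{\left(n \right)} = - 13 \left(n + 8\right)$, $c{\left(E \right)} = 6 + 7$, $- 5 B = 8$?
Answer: $\frac{6241722}{10301599} \approx 0.6059$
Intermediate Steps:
$B = - \frac{8}{5}$ ($B = \left(- \frac{1}{5}\right) 8 = - \frac{8}{5} \approx -1.6$)
$c{\left(E \right)} = 13$
$O{\left(n \right)} = -104 - 13 n$ ($O{\left(n \right)} = - 13 \left(8 + n\right) = -104 - 13 n$)
$y{\left(X \right)} = \frac{63 + X}{\frac{1}{6} + X}$ ($y{\left(X \right)} = \frac{X + 63}{X + \frac{13}{-104 - -182}} = \frac{63 + X}{X + \frac{13}{-104 + 182}} = \frac{63 + X}{X + \frac{13}{78}} = \frac{63 + X}{X + 13 \cdot \frac{1}{78}} = \frac{63 + X}{X + \frac{1}{6}} = \frac{63 + X}{\frac{1}{6} + X}$)
$\frac{17682 + y{\left(-59 \right)}}{5149 + 24034} = \frac{17682 + \frac{6 \left(63 - 59\right)}{1 + 6 \left(-59\right)}}{5149 + 24034} = \frac{17682 + 6 \frac{1}{1 - 354} \cdot 4}{29183} = \left(17682 + 6 \frac{1}{-353} \cdot 4\right) \frac{1}{29183} = \left(17682 + 6 \left(- \frac{1}{353}\right) 4\right) \frac{1}{29183} = \left(17682 - \frac{24}{353}\right) \frac{1}{29183} = \frac{6241722}{353} \cdot \frac{1}{29183} = \frac{6241722}{10301599}$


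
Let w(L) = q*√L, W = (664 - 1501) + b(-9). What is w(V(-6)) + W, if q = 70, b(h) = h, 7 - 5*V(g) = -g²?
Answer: -846 + 14*√215 ≈ -640.72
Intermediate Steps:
V(g) = 7/5 + g²/5 (V(g) = 7/5 - (-1)*g²/5 = 7/5 + g²/5)
W = -846 (W = (664 - 1501) - 9 = -837 - 9 = -846)
w(L) = 70*√L
w(V(-6)) + W = 70*√(7/5 + (⅕)*(-6)²) - 846 = 70*√(7/5 + (⅕)*36) - 846 = 70*√(7/5 + 36/5) - 846 = 70*√(43/5) - 846 = 70*(√215/5) - 846 = 14*√215 - 846 = -846 + 14*√215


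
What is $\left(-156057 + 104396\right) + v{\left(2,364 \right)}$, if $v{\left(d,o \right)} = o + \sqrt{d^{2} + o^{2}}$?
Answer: $-51297 + 50 \sqrt{53} \approx -50933.0$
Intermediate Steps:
$\left(-156057 + 104396\right) + v{\left(2,364 \right)} = \left(-156057 + 104396\right) + \left(364 + \sqrt{2^{2} + 364^{2}}\right) = -51661 + \left(364 + \sqrt{4 + 132496}\right) = -51661 + \left(364 + \sqrt{132500}\right) = -51661 + \left(364 + 50 \sqrt{53}\right) = -51297 + 50 \sqrt{53}$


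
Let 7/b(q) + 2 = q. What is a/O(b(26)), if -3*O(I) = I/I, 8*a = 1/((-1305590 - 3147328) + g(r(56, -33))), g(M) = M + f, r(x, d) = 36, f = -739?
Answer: 3/35628968 ≈ 8.4201e-8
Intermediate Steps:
b(q) = 7/(-2 + q)
g(M) = -739 + M (g(M) = M - 739 = -739 + M)
a = -1/35628968 (a = 1/(8*((-1305590 - 3147328) + (-739 + 36))) = 1/(8*(-4452918 - 703)) = (⅛)/(-4453621) = (⅛)*(-1/4453621) = -1/35628968 ≈ -2.8067e-8)
O(I) = -⅓ (O(I) = -I/(3*I) = -⅓*1 = -⅓)
a/O(b(26)) = -1/(35628968*(-⅓)) = -1/35628968*(-3) = 3/35628968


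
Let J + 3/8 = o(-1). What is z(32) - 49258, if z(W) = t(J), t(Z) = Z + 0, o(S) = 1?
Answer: -394059/8 ≈ -49257.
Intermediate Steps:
J = 5/8 (J = -3/8 + 1 = 5/8 ≈ 0.62500)
t(Z) = Z
z(W) = 5/8
z(32) - 49258 = 5/8 - 49258 = -394059/8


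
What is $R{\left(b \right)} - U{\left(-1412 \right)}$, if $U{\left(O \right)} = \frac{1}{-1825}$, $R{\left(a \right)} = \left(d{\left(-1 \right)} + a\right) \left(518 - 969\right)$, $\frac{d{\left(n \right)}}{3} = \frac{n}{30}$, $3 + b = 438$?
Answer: $- \frac{715910633}{3650} \approx -1.9614 \cdot 10^{5}$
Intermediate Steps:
$b = 435$ ($b = -3 + 438 = 435$)
$d{\left(n \right)} = \frac{n}{10}$ ($d{\left(n \right)} = 3 \frac{n}{30} = \frac{n}{10}$)
$R{\left(a \right)} = \frac{451}{10} - 451 a$ ($R{\left(a \right)} = \left(\frac{1}{10} \left(-1\right) + a\right) \left(518 - 969\right) = \left(- \frac{1}{10} + a\right) \left(-451\right) = \frac{451}{10} - 451 a$)
$U{\left(O \right)} = - \frac{1}{1825}$
$R{\left(b \right)} - U{\left(-1412 \right)} = \left(\frac{451}{10} - 196185\right) - - \frac{1}{1825} = \left(\frac{451}{10} - 196185\right) + \frac{1}{1825} = - \frac{1961399}{10} + \frac{1}{1825} = - \frac{715910633}{3650}$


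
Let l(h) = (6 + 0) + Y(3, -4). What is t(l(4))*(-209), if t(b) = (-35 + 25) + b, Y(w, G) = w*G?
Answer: 3344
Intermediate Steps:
Y(w, G) = G*w
l(h) = -6 (l(h) = (6 + 0) - 4*3 = 6 - 12 = -6)
t(b) = -10 + b
t(l(4))*(-209) = (-10 - 6)*(-209) = -16*(-209) = 3344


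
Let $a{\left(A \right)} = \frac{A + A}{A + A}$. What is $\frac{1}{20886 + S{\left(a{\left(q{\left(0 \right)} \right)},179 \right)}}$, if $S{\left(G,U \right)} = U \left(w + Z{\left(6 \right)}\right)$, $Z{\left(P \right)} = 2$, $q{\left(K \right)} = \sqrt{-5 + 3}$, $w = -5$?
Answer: $\frac{1}{20349} \approx 4.9142 \cdot 10^{-5}$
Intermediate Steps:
$q{\left(K \right)} = i \sqrt{2}$ ($q{\left(K \right)} = \sqrt{-2} = i \sqrt{2}$)
$a{\left(A \right)} = 1$ ($a{\left(A \right)} = \frac{2 A}{2 A} = 2 A \frac{1}{2 A} = 1$)
$S{\left(G,U \right)} = - 3 U$ ($S{\left(G,U \right)} = U \left(-5 + 2\right) = U \left(-3\right) = - 3 U$)
$\frac{1}{20886 + S{\left(a{\left(q{\left(0 \right)} \right)},179 \right)}} = \frac{1}{20886 - 537} = \frac{1}{20349}$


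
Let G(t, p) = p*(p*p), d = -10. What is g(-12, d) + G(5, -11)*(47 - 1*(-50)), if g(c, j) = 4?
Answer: -129103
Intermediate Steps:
G(t, p) = p**3 (G(t, p) = p*p**2 = p**3)
g(-12, d) + G(5, -11)*(47 - 1*(-50)) = 4 + (-11)**3*(47 - 1*(-50)) = 4 - 1331*(47 + 50) = 4 - 1331*97 = 4 - 129107 = -129103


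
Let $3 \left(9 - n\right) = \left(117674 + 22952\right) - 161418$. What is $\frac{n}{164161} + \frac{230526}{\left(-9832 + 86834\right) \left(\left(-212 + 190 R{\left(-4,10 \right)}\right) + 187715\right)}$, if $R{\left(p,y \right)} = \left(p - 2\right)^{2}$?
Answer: $\frac{51944282466482}{1228318240626723} \approx 0.042289$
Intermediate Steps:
$R{\left(p,y \right)} = \left(-2 + p\right)^{2}$
$n = \frac{20819}{3}$ ($n = 9 - \frac{\left(117674 + 22952\right) - 161418}{3} = 9 - \frac{140626 - 161418}{3} = 9 - - \frac{20792}{3} = 9 + \frac{20792}{3} = \frac{20819}{3} \approx 6939.7$)
$\frac{n}{164161} + \frac{230526}{\left(-9832 + 86834\right) \left(\left(-212 + 190 R{\left(-4,10 \right)}\right) + 187715\right)} = \frac{20819}{3 \cdot 164161} + \frac{230526}{\left(-9832 + 86834\right) \left(\left(-212 + 190 \left(-2 - 4\right)^{2}\right) + 187715\right)} = \frac{20819}{3} \cdot \frac{1}{164161} + \frac{230526}{77002 \left(\left(-212 + 190 \left(-6\right)^{2}\right) + 187715\right)} = \frac{20819}{492483} + \frac{230526}{77002 \left(\left(-212 + 190 \cdot 36\right) + 187715\right)} = \frac{20819}{492483} + \frac{230526}{77002 \left(\left(-212 + 6840\right) + 187715\right)} = \frac{20819}{492483} + \frac{230526}{77002 \left(6628 + 187715\right)} = \frac{20819}{492483} + \frac{230526}{77002 \cdot 194343} = \frac{20819}{492483} + \frac{230526}{14964799686} = \frac{20819}{492483} + 230526 \cdot \frac{1}{14964799686} = \frac{20819}{492483} + \frac{38421}{2494133281} = \frac{51944282466482}{1228318240626723}$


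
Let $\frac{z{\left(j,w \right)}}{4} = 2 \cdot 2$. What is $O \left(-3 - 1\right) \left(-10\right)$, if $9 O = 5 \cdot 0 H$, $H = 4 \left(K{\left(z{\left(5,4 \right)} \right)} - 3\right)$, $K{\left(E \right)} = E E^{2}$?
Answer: $0$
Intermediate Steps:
$z{\left(j,w \right)} = 16$ ($z{\left(j,w \right)} = 4 \cdot 2 \cdot 2 = 4 \cdot 4 = 16$)
$K{\left(E \right)} = E^{3}$
$H = 16372$ ($H = 4 \left(16^{3} - 3\right) = 4 \left(4096 - 3\right) = 4 \cdot 4093 = 16372$)
$O = 0$ ($O = \frac{5 \cdot 0 \cdot 16372}{9} = \frac{0 \cdot 16372}{9} = \frac{1}{9} \cdot 0 = 0$)
$O \left(-3 - 1\right) \left(-10\right) = 0 \left(-3 - 1\right) \left(-10\right) = 0 \left(-4\right) \left(-10\right) = 0 \left(-10\right) = 0$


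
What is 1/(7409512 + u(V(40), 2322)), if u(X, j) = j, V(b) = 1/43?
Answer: 1/7411834 ≈ 1.3492e-7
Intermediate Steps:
V(b) = 1/43
1/(7409512 + u(V(40), 2322)) = 1/(7409512 + 2322) = 1/7411834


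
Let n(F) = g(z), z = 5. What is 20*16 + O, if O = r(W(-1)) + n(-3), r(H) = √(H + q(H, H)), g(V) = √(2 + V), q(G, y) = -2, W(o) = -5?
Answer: 320 + √7*(1 + I) ≈ 322.65 + 2.6458*I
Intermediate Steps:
n(F) = √7 (n(F) = √(2 + 5) = √7)
r(H) = √(-2 + H) (r(H) = √(H - 2) = √(-2 + H))
O = √7 + I*√7 (O = √(-2 - 5) + √7 = √(-7) + √7 = I*√7 + √7 = √7 + I*√7 ≈ 2.6458 + 2.6458*I)
20*16 + O = 20*16 + √7*(1 + I) = 320 + √7*(1 + I)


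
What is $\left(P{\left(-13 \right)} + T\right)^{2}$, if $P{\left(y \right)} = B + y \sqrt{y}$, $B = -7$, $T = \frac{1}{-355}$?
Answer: $- \frac{270696729}{126025} + \frac{64636 i \sqrt{13}}{355} \approx -2148.0 + 656.47 i$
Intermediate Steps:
$T = - \frac{1}{355} \approx -0.0028169$
$P{\left(y \right)} = -7 + y^{\frac{3}{2}}$ ($P{\left(y \right)} = -7 + y \sqrt{y} = -7 + y^{\frac{3}{2}}$)
$\left(P{\left(-13 \right)} + T\right)^{2} = \left(\left(-7 + \left(-13\right)^{\frac{3}{2}}\right) - \frac{1}{355}\right)^{2} = \left(\left(-7 - 13 i \sqrt{13}\right) - \frac{1}{355}\right)^{2} = \left(- \frac{2486}{355} - 13 i \sqrt{13}\right)^{2}$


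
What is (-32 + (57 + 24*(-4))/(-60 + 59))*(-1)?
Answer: -7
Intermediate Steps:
(-32 + (57 + 24*(-4))/(-60 + 59))*(-1) = (-32 + (57 - 96)/(-1))*(-1) = (-32 - 39*(-1))*(-1) = (-32 + 39)*(-1) = 7*(-1) = -7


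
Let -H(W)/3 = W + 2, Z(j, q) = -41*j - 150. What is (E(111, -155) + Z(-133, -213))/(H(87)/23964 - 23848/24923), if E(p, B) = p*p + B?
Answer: -1159271512452/64238657 ≈ -18046.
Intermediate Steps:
Z(j, q) = -150 - 41*j
H(W) = -6 - 3*W (H(W) = -3*(W + 2) = -3*(2 + W) = -6 - 3*W)
E(p, B) = B + p**2 (E(p, B) = p**2 + B = B + p**2)
(E(111, -155) + Z(-133, -213))/(H(87)/23964 - 23848/24923) = ((-155 + 111**2) + (-150 - 41*(-133)))/((-6 - 3*87)/23964 - 23848/24923) = ((-155 + 12321) + (-150 + 5453))/((-6 - 261)*(1/23964) - 23848*1/24923) = (12166 + 5303)/(-267*1/23964 - 23848/24923) = 17469/(-89/7988 - 23848/24923) = 17469/(-192715971/199084924) = 17469*(-199084924/192715971) = -1159271512452/64238657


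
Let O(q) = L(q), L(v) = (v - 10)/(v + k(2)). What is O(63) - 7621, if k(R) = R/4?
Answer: -967761/127 ≈ -7620.2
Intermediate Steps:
k(R) = R/4 (k(R) = R*(¼) = R/4)
L(v) = (-10 + v)/(½ + v) (L(v) = (v - 10)/(v + (¼)*2) = (-10 + v)/(v + ½) = (-10 + v)/(½ + v))
O(q) = 2*(-10 + q)/(1 + 2*q)
O(63) - 7621 = 2*(-10 + 63)/(1 + 2*63) - 7621 = 2*53/(1 + 126) - 7621 = 2*53/127 - 7621 = 2*(1/127)*53 - 7621 = 106/127 - 7621 = -967761/127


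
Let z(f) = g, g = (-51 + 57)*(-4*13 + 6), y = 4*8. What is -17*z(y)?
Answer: 4692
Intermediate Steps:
y = 32
g = -276 (g = 6*(-52 + 6) = 6*(-46) = -276)
z(f) = -276
-17*z(y) = -17*(-276) = 4692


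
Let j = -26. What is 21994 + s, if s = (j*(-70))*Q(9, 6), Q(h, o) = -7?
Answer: 9254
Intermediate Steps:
s = -12740 (s = -26*(-70)*(-7) = 1820*(-7) = -12740)
21994 + s = 21994 - 12740 = 9254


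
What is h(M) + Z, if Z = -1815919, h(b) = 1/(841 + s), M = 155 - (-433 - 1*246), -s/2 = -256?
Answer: -2456938406/1353 ≈ -1.8159e+6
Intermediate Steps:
s = 512 (s = -2*(-256) = 512)
M = 834 (M = 155 - (-433 - 246) = 155 - 1*(-679) = 155 + 679 = 834)
h(b) = 1/1353 (h(b) = 1/(841 + 512) = 1/1353)
h(M) + Z = 1/1353 - 1815919 = -2456938406/1353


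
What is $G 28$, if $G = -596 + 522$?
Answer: $-2072$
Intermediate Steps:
$G = -74$
$G 28 = \left(-74\right) 28 = -2072$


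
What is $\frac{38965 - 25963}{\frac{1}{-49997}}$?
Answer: $-650060994$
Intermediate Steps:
$\frac{38965 - 25963}{\frac{1}{-49997}} = \frac{38965 - 25963}{- \frac{1}{49997}} = 13002 \left(-49997\right) = -650060994$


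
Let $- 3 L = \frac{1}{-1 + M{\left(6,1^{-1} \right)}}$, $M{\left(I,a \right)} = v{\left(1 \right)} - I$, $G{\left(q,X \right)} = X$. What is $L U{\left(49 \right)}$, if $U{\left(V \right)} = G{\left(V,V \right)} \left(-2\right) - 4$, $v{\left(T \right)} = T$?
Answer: $- \frac{17}{3} \approx -5.6667$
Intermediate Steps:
$M{\left(I,a \right)} = 1 - I$
$U{\left(V \right)} = -4 - 2 V$ ($U{\left(V \right)} = V \left(-2\right) - 4 = - 2 V - 4 = -4 - 2 V$)
$L = \frac{1}{18}$ ($L = - \frac{1}{3 \left(-1 + \left(1 - 6\right)\right)} = - \frac{1}{3 \left(-1 - 5\right)} = - \frac{1}{3 \left(-6\right)} = \left(- \frac{1}{3}\right) \left(- \frac{1}{6}\right) = \frac{1}{18} \approx 0.055556$)
$L U{\left(49 \right)} = \frac{-4 - 98}{18} = \frac{1}{18} \left(-102\right) = - \frac{17}{3}$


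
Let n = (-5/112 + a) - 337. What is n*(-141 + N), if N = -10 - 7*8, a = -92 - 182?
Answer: 14166459/112 ≈ 1.2649e+5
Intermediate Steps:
a = -274
n = -68437/112 (n = (-5/112 - 274) - 337 = -30693/112 - 337 = -68437/112 ≈ -611.04)
N = -66 (N = -10 - 56 = -66)
n*(-141 + N) = -68437*(-141 - 66)/112 = -68437/112*(-207) = 14166459/112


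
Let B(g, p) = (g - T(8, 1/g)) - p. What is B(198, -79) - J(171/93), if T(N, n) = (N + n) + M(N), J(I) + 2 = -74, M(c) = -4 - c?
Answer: 70685/198 ≈ 357.00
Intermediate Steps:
J(I) = -76 (J(I) = -2 - 74 = -76)
T(N, n) = -4 + n (T(N, n) = (N + n) + (-4 - N) = -4 + n)
B(g, p) = 4 + g - p - 1/g (B(g, p) = (g - (-4 + 1/g)) - p = (g + (4 - 1/g)) - p = (4 + g - 1/g) - p = 4 + g - p - 1/g)
B(198, -79) - J(171/93) = (4 + 198 - 1*(-79) - 1/198) - 1*(-76) = (4 + 198 + 79 - 1*1/198) + 76 = (4 + 198 + 79 - 1/198) + 76 = 55637/198 + 76 = 70685/198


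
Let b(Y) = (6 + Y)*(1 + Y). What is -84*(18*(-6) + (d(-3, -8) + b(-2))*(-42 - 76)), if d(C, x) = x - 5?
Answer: -159432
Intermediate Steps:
d(C, x) = -5 + x
b(Y) = (1 + Y)*(6 + Y)
-84*(18*(-6) + (d(-3, -8) + b(-2))*(-42 - 76)) = -84*(18*(-6) + ((-5 - 8) + (6 + (-2)² + 7*(-2)))*(-42 - 76)) = -84*(-108 + (-13 + (6 + 4 - 14))*(-118)) = -84*(-108 + (-13 - 4)*(-118)) = -84*(-108 - 17*(-118)) = -84*(-108 + 2006) = -84*1898 = -159432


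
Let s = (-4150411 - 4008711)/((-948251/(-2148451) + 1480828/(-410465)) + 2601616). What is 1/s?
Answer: -2294268543123028727/7195235471535330230 ≈ -0.31886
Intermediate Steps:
s = -7195235471535330230/2294268543123028727 (s = -8159122/((-948251*(-1/2148451) + 1480828*(-1/410465)) + 2601616) = -8159122/((948251/2148451 - 1480828/410465) + 2601616) = -8159122/(-2792262550713/881863939715 + 2601616) = -8159122/2294268543123028727/881863939715 = -8159122*881863939715/2294268543123028727 = -7195235471535330230/2294268543123028727 ≈ -3.1362)
1/s = 1/(-7195235471535330230/2294268543123028727) = -2294268543123028727/7195235471535330230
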